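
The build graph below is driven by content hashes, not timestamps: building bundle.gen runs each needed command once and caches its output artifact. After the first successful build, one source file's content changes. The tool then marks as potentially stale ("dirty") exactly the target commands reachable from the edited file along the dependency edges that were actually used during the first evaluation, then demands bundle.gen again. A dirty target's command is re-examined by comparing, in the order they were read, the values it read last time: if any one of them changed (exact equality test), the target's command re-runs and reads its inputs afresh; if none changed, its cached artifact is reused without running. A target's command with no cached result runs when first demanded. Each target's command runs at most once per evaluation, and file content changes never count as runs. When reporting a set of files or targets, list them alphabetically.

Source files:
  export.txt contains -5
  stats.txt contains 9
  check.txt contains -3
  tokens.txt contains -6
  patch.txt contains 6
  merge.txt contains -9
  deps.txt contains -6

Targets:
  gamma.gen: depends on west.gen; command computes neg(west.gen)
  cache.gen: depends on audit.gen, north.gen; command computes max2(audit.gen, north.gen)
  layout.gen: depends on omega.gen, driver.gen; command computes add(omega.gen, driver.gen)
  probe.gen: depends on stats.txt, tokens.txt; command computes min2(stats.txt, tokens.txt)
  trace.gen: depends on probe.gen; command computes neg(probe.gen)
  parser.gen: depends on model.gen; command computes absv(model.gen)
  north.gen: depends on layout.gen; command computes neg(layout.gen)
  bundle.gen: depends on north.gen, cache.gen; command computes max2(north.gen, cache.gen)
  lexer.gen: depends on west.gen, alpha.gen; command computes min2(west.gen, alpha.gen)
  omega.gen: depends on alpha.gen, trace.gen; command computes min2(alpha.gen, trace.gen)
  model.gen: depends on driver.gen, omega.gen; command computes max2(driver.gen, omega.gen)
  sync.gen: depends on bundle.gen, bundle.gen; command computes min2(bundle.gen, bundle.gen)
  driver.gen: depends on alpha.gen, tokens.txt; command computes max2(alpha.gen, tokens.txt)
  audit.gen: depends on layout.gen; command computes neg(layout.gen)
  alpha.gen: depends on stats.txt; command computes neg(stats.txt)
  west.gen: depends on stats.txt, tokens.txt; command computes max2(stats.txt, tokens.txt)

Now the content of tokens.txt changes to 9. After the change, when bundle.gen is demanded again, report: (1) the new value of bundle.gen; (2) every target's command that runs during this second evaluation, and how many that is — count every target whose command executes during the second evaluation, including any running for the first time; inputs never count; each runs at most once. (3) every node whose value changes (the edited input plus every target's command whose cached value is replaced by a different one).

Initial pass — values computed on the first demand:
  alpha.gen = neg(9) = -9
  driver.gen = max2(-9, -6) = -6
  probe.gen = min2(9, -6) = -6
  trace.gen = neg(-6) = 6
  omega.gen = min2(-9, 6) = -9
  layout.gen = add(-9, -6) = -15
  audit.gen = neg(-15) = 15
  north.gen = neg(-15) = 15
  cache.gen = max2(15, 15) = 15
  bundle.gen = max2(15, 15) = 15

Second demand — change propagation:
  driver.gen: re-runs because tokens.txt -6->9; new result 9.
  probe.gen: re-runs because tokens.txt -6->9; new result 9.
  trace.gen: re-runs because probe.gen -6->9; new result -9.
  omega.gen: re-runs because trace.gen 6->-9; new result -9 (unchanged).
  layout.gen: re-runs because driver.gen -6->9; new result 0.
  audit.gen: re-runs because layout.gen -15->0; new result 0.
  north.gen: re-runs because layout.gen -15->0; new result 0.
  cache.gen: re-runs because audit.gen 15->0; north.gen 15->0; new result 0.
  bundle.gen: re-runs because north.gen 15->0; cache.gen 15->0; new result 0.

bundle.gen now evaluates to 0.
Run set: audit.gen, bundle.gen, cache.gen, driver.gen, layout.gen, north.gen, omega.gen, probe.gen, trace.gen (9 run).
Changed values: audit.gen, bundle.gen, cache.gen, driver.gen, layout.gen, north.gen, probe.gen, tokens.txt, trace.gen.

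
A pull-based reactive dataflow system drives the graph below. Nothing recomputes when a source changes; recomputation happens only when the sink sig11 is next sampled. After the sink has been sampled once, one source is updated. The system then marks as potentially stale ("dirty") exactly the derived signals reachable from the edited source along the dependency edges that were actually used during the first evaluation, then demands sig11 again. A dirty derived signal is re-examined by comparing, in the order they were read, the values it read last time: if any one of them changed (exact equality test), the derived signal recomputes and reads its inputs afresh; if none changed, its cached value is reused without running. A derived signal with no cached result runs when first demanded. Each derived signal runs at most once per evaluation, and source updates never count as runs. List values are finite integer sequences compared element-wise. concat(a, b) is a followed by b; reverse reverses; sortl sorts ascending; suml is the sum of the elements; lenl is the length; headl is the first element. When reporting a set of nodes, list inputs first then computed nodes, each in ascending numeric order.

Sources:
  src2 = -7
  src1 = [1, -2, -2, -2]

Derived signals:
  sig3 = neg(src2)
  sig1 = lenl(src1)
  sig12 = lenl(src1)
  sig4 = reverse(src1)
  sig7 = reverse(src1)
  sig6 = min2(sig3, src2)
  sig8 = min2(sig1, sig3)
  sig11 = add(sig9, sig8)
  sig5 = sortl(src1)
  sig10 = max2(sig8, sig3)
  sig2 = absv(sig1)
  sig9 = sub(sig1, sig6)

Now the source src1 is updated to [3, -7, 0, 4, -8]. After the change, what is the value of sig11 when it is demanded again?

First evaluation (everything demanded from the output):
  sig1 = lenl([1, -2, -2, -2]) = 4
  sig3 = neg(-7) = 7
  sig6 = min2(7, -7) = -7
  sig8 = min2(4, 7) = 4
  sig9 = sub(4, -7) = 11
  sig11 = add(11, 4) = 15

Propagation after the edit:
  sig1: runs — src1 [1, -2, -2, -2]->[3, -7, 0, 4, -8]; result 5.
  sig8: runs — sig1 4->5; result 5.
  sig9: runs — sig1 4->5; result 12.
  sig11: runs — sig9 11->12; sig8 4->5; result 17.

New value of sig11: 17.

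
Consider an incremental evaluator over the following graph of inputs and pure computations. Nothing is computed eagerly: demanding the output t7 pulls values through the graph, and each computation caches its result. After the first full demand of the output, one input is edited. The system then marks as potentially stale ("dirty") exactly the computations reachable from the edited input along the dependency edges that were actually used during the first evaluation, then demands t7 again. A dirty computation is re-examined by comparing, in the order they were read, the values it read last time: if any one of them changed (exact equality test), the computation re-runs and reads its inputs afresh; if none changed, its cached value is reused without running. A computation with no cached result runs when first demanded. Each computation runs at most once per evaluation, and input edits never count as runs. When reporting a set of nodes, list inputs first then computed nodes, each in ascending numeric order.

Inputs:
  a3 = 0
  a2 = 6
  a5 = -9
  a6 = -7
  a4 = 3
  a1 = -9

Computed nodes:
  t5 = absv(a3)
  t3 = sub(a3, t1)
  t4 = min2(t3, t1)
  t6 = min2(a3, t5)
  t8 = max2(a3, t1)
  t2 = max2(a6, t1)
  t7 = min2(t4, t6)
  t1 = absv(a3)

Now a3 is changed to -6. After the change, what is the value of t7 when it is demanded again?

t7 now evaluates to -12.

Initial pass — values computed on the first demand:
  t1 = absv(0) = 0
  t3 = sub(0, 0) = 0
  t4 = min2(0, 0) = 0
  t5 = absv(0) = 0
  t6 = min2(0, 0) = 0
  t7 = min2(0, 0) = 0

Second demand — change propagation:
  t1: re-runs because a3 0->-6; new result 6.
  t3: re-runs because a3 0->-6; t1 0->6; new result -12.
  t4: re-runs because t3 0->-12; t1 0->6; new result -12.
  t5: re-runs because a3 0->-6; new result 6.
  t6: re-runs because a3 0->-6; t5 0->6; new result -6.
  t7: re-runs because t4 0->-12; t6 0->-6; new result -12.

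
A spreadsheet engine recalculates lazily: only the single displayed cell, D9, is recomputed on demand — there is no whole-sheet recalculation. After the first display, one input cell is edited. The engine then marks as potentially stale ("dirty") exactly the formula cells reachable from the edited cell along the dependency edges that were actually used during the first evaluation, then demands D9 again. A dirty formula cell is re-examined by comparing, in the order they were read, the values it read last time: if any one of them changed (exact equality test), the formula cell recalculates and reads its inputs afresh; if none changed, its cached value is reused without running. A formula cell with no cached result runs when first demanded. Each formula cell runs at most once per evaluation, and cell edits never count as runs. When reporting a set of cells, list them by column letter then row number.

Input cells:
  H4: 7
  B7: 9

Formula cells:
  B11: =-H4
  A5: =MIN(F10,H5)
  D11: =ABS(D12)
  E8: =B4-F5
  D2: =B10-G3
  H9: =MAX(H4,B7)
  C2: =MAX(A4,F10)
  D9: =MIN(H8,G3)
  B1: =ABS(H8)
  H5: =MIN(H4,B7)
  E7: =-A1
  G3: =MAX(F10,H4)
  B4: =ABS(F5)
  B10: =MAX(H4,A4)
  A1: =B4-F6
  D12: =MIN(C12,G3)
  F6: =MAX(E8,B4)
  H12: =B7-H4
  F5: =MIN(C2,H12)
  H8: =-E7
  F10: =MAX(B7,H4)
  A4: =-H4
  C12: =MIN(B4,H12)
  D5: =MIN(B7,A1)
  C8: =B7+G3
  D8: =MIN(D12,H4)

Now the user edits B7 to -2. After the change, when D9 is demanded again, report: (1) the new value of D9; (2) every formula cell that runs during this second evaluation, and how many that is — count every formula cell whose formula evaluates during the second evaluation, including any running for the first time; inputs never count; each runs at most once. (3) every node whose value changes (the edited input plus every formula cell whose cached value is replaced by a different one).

First evaluation (everything demanded from the output):
  A4 = -(7) = -7
  F10 = MAX(9, 7) = 9
  C2 = MAX(-7, 9) = 9
  G3 = MAX(9, 7) = 9
  H12 = 9 - 7 = 2
  F5 = MIN(9, 2) = 2
  B4 = ABS(2) = 2
  E8 = 2 - 2 = 0
  F6 = MAX(0, 2) = 2
  A1 = 2 - 2 = 0
  E7 = -(0) = 0
  H8 = -(0) = 0
  D9 = MIN(0, 9) = 0

Propagation after the edit:
  F10: runs — B7 9->-2; result 7.
  C2: runs — F10 9->7; result 7.
  G3: runs — F10 9->7; result 7.
  H12: runs — B7 9->-2; result -9.
  F5: runs — C2 9->7; H12 2->-9; result -9.
  B4: runs — F5 2->-9; result 9.
  E8: runs — B4 2->9; F5 2->-9; result 18.
  F6: runs — E8 0->18; B4 2->9; result 18.
  A1: runs — B4 2->9; F6 2->18; result -9.
  E7: runs — A1 0->-9; result 9.
  H8: runs — E7 0->9; result -9.
  D9: runs — H8 0->-9; G3 9->7; result -9.

New value of D9: -9.
Formula cells that run: A1, B4, C2, D9, E7, E8, F5, F6, F10, G3, H8, H12 — 12 in total.
Values that change: A1, B4, B7, C2, D9, E7, E8, F5, F6, F10, G3, H8, H12.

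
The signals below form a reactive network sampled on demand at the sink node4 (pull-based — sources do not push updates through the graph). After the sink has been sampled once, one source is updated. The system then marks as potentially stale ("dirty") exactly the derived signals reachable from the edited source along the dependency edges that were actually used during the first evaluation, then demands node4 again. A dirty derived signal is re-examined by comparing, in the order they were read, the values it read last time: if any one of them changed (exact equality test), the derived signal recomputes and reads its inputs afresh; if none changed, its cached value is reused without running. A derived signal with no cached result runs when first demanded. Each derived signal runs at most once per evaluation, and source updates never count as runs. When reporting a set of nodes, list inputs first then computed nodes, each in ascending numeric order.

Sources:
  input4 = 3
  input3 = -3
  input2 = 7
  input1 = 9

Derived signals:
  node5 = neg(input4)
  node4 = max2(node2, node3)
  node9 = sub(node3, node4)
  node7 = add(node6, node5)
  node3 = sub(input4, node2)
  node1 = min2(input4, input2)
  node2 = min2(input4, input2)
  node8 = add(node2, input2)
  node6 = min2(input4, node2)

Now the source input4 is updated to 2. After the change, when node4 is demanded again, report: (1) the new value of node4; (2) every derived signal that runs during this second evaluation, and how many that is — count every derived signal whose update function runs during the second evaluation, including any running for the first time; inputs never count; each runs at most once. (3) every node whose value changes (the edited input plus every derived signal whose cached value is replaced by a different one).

Initial pass — values computed on the first demand:
  node2 = min2(3, 7) = 3
  node3 = sub(3, 3) = 0
  node4 = max2(3, 0) = 3

Second demand — change propagation:
  node2: re-runs because input4 3->2; new result 2.
  node3: re-runs because input4 3->2; node2 3->2; new result 0 (unchanged).
  node4: re-runs because node2 3->2; new result 2.

node4 now evaluates to 2.
Run set: node2, node3, node4 (3 run).
Changed values: input4, node2, node4.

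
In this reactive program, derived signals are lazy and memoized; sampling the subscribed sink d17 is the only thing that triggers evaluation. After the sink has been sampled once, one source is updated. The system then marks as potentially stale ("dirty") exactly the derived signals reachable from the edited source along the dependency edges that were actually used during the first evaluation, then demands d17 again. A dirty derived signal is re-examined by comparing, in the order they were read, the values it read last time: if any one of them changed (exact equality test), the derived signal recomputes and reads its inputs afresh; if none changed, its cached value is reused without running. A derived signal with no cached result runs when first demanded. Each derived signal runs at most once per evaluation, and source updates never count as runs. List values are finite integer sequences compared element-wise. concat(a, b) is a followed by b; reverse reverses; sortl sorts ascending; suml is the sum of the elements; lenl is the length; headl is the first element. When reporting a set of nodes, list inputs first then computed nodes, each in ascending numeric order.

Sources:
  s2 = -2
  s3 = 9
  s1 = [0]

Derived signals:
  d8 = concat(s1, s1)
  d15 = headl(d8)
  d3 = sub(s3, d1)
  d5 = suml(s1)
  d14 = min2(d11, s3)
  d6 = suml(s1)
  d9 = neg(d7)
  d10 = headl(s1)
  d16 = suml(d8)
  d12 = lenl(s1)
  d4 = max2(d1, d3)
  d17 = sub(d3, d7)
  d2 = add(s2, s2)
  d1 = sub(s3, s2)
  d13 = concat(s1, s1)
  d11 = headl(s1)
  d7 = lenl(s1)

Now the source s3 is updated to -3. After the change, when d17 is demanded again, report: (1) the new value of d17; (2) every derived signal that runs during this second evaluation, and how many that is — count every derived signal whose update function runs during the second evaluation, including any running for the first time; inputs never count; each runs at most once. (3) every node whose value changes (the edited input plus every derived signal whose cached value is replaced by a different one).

Demanding d17 again yields -3.
2 derived signals run: d1, d3.
The nodes whose values change: s3, d1.
Note the absorption at d3: it re-runs yet its value is the same, leaving the output's value untouched.

First demand of the output computes:
  d1 = sub(9, -2) = 11
  d3 = sub(9, 11) = -2
  d7 = lenl([0]) = 1
  d17 = sub(-2, 1) = -3

After the edit, cleaning proceeds:
  d1: a read changed (s3 9->-3) — executes, giving -1.
  d3: a read changed (s3 9->-3; d1 11->-1) — executes, giving -2 — identical to its old value.
  d17: dirty, but its reads are unchanged (d3 unchanged, d7 unchanged); cached -3 stands.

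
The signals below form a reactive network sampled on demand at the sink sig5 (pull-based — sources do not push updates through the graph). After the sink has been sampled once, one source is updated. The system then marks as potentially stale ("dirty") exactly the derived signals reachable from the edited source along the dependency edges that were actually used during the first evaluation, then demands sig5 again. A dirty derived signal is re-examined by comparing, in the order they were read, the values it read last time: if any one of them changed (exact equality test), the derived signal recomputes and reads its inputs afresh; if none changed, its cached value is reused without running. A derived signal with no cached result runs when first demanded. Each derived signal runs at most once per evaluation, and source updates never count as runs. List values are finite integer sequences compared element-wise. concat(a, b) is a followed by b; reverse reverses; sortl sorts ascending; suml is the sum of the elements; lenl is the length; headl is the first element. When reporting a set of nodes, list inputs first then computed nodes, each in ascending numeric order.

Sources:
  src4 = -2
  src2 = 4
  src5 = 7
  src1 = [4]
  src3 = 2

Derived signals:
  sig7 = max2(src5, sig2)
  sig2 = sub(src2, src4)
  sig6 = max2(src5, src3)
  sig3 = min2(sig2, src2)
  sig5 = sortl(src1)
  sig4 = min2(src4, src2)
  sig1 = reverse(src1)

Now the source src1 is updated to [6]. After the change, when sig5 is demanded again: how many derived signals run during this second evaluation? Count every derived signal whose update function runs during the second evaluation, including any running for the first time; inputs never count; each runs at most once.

Run set: sig5 (1 run).

Initial pass — values computed on the first demand:
  sig5 = sortl([4]) = [4]

Second demand — change propagation:
  sig5: re-runs because src1 [4]->[6]; new result [6].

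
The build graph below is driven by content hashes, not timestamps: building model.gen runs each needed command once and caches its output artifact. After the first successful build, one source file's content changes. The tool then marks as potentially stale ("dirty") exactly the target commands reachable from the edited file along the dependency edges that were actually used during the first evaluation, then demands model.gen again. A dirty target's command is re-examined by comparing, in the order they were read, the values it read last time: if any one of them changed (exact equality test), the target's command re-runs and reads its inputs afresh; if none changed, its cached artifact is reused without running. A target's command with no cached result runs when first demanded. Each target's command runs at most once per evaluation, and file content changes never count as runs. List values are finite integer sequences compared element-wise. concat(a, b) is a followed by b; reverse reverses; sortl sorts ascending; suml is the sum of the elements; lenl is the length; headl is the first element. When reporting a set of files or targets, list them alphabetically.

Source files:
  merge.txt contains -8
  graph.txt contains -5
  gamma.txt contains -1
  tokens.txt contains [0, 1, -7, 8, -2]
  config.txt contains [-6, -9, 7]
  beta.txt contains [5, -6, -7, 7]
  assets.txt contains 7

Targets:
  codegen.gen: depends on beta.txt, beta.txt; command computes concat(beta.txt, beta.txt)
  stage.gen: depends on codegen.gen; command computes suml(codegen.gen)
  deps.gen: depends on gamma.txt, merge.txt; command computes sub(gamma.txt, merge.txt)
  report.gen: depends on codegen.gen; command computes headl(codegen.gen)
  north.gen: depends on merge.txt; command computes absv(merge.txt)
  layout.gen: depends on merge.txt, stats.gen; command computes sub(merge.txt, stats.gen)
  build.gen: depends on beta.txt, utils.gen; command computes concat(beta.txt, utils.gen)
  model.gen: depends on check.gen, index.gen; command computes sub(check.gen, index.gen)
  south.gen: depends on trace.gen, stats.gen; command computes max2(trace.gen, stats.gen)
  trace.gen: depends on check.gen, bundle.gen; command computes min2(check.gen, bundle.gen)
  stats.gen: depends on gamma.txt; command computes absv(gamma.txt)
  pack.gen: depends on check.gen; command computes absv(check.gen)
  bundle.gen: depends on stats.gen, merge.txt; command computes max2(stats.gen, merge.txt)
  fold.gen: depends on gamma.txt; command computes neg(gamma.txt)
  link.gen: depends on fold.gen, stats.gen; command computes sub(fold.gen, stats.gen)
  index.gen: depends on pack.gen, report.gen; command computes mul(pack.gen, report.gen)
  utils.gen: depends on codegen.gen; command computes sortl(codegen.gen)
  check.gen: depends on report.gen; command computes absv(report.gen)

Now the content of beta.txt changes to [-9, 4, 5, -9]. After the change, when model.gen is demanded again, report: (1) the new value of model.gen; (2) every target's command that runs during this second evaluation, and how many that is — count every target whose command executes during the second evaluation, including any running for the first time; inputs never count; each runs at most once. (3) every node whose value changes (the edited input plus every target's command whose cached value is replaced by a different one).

Initial pass — values computed on the first demand:
  codegen.gen = concat([5, -6, -7, 7], [5, -6, -7, 7]) = [5, -6, -7, 7, 5, -6, -7, 7]
  report.gen = headl([5, -6, -7, 7, 5, -6, -7, 7]) = 5
  check.gen = absv(5) = 5
  pack.gen = absv(5) = 5
  index.gen = mul(5, 5) = 25
  model.gen = sub(5, 25) = -20

Second demand — change propagation:
  codegen.gen: re-runs because beta.txt [5, -6, -7, 7]->[-9, 4, 5, -9]; beta.txt [5, -6, -7, 7]->[-9, 4, 5, -9]; new result [-9, 4, 5, -9, -9, 4, 5, -9].
  report.gen: re-runs because codegen.gen [5, -6, -7, 7, 5, -6, -7, 7]->[-9, 4, 5, -9, -9, 4, 5, -9]; new result -9.
  check.gen: re-runs because report.gen 5->-9; new result 9.
  pack.gen: re-runs because check.gen 5->9; new result 9.
  index.gen: re-runs because pack.gen 5->9; report.gen 5->-9; new result -81.
  model.gen: re-runs because check.gen 5->9; index.gen 25->-81; new result 90.

model.gen now evaluates to 90.
Run set: check.gen, codegen.gen, index.gen, model.gen, pack.gen, report.gen (6 run).
Changed values: beta.txt, check.gen, codegen.gen, index.gen, model.gen, pack.gen, report.gen.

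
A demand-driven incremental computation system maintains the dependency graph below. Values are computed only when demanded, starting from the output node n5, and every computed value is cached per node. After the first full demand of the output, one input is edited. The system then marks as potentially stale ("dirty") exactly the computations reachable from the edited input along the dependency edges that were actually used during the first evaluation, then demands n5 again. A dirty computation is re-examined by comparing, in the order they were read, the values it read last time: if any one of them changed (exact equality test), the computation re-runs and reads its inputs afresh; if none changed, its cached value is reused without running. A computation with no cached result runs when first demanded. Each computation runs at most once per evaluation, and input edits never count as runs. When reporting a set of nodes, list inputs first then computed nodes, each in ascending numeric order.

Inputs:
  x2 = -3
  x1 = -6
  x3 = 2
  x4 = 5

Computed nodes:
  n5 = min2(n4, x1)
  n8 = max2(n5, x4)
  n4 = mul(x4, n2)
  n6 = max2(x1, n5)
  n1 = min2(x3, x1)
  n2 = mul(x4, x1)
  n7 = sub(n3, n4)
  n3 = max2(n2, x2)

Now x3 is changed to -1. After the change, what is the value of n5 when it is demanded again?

New value of n5: -150.
Key observation: x3 is never demanded by the output, so the edit triggers no recomputation at all.

First evaluation (everything demanded from the output):
  n2 = mul(5, -6) = -30
  n4 = mul(5, -30) = -150
  n5 = min2(-150, -6) = -150

Propagation after the edit:
  x3 feeds no computation that the output demands — nothing is marked dirty and nothing runs.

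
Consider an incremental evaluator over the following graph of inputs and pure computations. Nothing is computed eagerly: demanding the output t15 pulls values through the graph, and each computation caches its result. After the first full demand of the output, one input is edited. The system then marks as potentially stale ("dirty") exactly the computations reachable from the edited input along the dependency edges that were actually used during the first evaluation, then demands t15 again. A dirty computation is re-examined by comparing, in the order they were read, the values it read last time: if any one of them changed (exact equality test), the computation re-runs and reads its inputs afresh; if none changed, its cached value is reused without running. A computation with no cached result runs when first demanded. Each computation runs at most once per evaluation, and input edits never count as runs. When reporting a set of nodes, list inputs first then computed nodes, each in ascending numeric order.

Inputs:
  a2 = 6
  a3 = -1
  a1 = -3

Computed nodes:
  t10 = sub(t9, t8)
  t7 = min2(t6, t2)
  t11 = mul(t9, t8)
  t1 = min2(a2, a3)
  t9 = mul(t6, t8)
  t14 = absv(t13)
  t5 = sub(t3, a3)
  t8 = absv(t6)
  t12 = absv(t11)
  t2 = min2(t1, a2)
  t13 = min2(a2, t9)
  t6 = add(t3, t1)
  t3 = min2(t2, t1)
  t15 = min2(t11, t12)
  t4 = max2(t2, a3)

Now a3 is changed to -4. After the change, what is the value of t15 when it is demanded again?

t15 now evaluates to -512.

Initial pass — values computed on the first demand:
  t1 = min2(6, -1) = -1
  t2 = min2(-1, 6) = -1
  t3 = min2(-1, -1) = -1
  t6 = add(-1, -1) = -2
  t8 = absv(-2) = 2
  t9 = mul(-2, 2) = -4
  t11 = mul(-4, 2) = -8
  t12 = absv(-8) = 8
  t15 = min2(-8, 8) = -8

Second demand — change propagation:
  t1: re-runs because a3 -1->-4; new result -4.
  t2: re-runs because t1 -1->-4; new result -4.
  t3: re-runs because t2 -1->-4; t1 -1->-4; new result -4.
  t6: re-runs because t3 -1->-4; t1 -1->-4; new result -8.
  t8: re-runs because t6 -2->-8; new result 8.
  t9: re-runs because t6 -2->-8; t8 2->8; new result -64.
  t11: re-runs because t9 -4->-64; t8 2->8; new result -512.
  t12: re-runs because t11 -8->-512; new result 512.
  t15: re-runs because t11 -8->-512; t12 8->512; new result -512.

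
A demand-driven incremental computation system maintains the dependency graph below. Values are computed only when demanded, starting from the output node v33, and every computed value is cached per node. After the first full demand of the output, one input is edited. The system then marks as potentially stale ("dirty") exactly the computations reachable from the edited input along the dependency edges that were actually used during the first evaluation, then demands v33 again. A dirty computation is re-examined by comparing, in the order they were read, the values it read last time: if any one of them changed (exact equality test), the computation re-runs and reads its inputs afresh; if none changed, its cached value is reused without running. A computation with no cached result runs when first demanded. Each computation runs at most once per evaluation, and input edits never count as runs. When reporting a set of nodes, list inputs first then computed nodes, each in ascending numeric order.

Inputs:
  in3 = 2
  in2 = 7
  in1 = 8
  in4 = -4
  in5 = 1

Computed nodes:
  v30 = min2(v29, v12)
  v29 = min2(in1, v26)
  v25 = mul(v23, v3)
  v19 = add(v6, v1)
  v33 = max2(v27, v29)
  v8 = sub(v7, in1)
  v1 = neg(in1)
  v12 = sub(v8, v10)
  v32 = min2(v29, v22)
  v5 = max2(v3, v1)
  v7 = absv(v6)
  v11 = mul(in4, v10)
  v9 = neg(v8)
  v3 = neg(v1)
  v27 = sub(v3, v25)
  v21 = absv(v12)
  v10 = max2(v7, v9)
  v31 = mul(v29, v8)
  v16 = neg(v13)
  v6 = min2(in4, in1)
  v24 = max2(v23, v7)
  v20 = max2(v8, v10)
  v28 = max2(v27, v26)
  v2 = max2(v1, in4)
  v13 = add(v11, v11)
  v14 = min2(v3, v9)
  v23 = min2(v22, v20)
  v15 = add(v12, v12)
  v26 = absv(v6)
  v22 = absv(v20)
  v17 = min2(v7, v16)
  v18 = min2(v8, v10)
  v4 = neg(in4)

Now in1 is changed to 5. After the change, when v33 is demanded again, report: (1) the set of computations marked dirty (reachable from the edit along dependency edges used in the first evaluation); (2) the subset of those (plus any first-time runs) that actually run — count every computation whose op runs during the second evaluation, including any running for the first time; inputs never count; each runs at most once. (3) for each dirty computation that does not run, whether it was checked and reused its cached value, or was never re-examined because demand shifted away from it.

First evaluation (everything demanded from the output):
  v1 = neg(8) = -8
  v3 = neg(-8) = 8
  v6 = min2(-4, 8) = -4
  v7 = absv(-4) = 4
  v8 = sub(4, 8) = -4
  v9 = neg(-4) = 4
  v10 = max2(4, 4) = 4
  v20 = max2(-4, 4) = 4
  v22 = absv(4) = 4
  v23 = min2(4, 4) = 4
  v25 = mul(4, 8) = 32
  v26 = absv(-4) = 4
  v27 = sub(8, 32) = -24
  v29 = min2(8, 4) = 4
  v33 = max2(-24, 4) = 4

Propagation after the edit:
  v1: runs — in1 8->5; result -5.
  v3: runs — v1 -8->-5; result 5.
  v6: runs — in1 8->5; result -4 (same value as before).
  v7: checked — values it read are unchanged (v6 unchanged); reused cached 4 without running.
  v8: runs — in1 8->5; result -1.
  v9: runs — v8 -4->-1; result 1.
  v10: runs — v9 4->1; result 4 (same value as before).
  v20: runs — v8 -4->-1; result 4 (same value as before).
  v22: checked — values it read are unchanged (v20 unchanged); reused cached 4 without running.
  v23: checked — values it read are unchanged (v22 unchanged, v20 unchanged); reused cached 4 without running.
  v25: runs — v3 8->5; result 20.
  v26: checked — values it read are unchanged (v6 unchanged); reused cached 4 without running.
  v27: runs — v3 8->5; v25 32->20; result -15.
  v29: runs — in1 8->5; result 4 (same value as before).
  v33: runs — v27 -24->-15; result 4 (same value as before).

Key observation: the cutoff stops propagation at v7 — its inputs' values are unchanged, so it reuses its cache.

Marked dirty: v1, v3, v6, v7, v8, v9, v10, v20, v22, v23, v25, v26, v27, v29, v33.
Computations that run: v1, v3, v6, v8, v9, v10, v20, v25, v27, v29, v33 — 11 in total.
Checked but reused from cache: v7, v22, v23, v26.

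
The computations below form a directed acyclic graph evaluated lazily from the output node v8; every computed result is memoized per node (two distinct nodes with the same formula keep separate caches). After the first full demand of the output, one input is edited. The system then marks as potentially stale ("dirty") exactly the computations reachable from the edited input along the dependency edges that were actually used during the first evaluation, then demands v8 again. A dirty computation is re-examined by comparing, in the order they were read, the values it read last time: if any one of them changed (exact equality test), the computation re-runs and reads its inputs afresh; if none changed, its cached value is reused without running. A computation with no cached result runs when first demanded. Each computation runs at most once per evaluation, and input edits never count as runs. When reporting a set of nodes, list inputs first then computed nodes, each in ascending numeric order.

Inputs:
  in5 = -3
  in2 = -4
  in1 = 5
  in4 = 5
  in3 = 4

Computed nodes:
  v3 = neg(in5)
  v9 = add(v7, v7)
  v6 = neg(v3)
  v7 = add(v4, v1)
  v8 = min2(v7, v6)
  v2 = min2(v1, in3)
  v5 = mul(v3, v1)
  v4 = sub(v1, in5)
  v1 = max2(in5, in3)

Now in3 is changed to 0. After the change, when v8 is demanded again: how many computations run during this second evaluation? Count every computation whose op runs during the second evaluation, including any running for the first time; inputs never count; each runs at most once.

First demand of the output computes:
  v1 = max2(-3, 4) = 4
  v3 = neg(-3) = 3
  v4 = sub(4, -3) = 7
  v6 = neg(3) = -3
  v7 = add(7, 4) = 11
  v8 = min2(11, -3) = -3

After the edit, cleaning proceeds:
  v1: a read changed (in3 4->0) — executes, giving 0.
  v4: a read changed (v1 4->0) — executes, giving 3.
  v7: a read changed (v4 7->3; v1 4->0) — executes, giving 3.
  v8: a read changed (v7 11->3) — executes, giving -3 — identical to its old value.

4 computations run: v1, v4, v7, v8.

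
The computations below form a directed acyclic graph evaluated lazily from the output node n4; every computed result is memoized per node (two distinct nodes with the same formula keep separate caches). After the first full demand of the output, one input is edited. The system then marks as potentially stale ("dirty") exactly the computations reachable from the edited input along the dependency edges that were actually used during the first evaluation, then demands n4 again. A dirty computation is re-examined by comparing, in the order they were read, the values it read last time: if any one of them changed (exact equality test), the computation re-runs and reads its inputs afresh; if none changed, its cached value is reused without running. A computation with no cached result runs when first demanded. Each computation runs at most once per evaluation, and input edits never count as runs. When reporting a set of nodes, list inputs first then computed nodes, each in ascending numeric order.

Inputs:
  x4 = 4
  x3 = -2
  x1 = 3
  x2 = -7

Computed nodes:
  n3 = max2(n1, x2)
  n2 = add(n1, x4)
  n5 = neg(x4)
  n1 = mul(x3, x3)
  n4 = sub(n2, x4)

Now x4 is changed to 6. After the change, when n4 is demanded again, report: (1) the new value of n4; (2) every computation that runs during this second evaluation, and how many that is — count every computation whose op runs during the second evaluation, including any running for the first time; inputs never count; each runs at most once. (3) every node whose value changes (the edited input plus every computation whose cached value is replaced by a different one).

First demand of the output computes:
  n1 = mul(-2, -2) = 4
  n2 = add(4, 4) = 8
  n4 = sub(8, 4) = 4

After the edit, cleaning proceeds:
  n2: a read changed (x4 4->6) — executes, giving 10.
  n4: a read changed (n2 8->10; x4 4->6) — executes, giving 4 — identical to its old value.

Demanding n4 again yields 4.
2 computations run: n2, n4.
The nodes whose values change: x4, n2.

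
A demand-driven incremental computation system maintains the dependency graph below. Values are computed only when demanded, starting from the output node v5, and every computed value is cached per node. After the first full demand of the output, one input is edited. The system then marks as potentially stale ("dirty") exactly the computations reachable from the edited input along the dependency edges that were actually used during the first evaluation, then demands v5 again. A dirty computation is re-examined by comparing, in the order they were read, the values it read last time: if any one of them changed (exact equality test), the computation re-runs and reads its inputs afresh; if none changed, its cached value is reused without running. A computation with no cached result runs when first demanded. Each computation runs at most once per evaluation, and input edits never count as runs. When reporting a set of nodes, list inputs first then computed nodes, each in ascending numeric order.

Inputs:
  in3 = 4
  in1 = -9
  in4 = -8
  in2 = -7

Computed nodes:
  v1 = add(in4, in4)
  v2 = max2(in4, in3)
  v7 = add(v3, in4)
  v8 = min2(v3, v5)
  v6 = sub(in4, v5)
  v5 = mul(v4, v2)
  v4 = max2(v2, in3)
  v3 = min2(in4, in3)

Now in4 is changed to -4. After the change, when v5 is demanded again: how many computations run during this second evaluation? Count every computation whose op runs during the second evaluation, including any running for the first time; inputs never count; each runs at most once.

Computations that run: v2 — 1 in total.
Key observation: the change is absorbed at v2 — it re-runs but produces the same value, and the output's value is unchanged.

First evaluation (everything demanded from the output):
  v2 = max2(-8, 4) = 4
  v4 = max2(4, 4) = 4
  v5 = mul(4, 4) = 16

Propagation after the edit:
  v2: runs — in4 -8->-4; result 4 (same value as before).
  v4: checked — values it read are unchanged (v2 unchanged, in3 unchanged); reused cached 4 without running.
  v5: checked — values it read are unchanged (v4 unchanged, v2 unchanged); reused cached 16 without running.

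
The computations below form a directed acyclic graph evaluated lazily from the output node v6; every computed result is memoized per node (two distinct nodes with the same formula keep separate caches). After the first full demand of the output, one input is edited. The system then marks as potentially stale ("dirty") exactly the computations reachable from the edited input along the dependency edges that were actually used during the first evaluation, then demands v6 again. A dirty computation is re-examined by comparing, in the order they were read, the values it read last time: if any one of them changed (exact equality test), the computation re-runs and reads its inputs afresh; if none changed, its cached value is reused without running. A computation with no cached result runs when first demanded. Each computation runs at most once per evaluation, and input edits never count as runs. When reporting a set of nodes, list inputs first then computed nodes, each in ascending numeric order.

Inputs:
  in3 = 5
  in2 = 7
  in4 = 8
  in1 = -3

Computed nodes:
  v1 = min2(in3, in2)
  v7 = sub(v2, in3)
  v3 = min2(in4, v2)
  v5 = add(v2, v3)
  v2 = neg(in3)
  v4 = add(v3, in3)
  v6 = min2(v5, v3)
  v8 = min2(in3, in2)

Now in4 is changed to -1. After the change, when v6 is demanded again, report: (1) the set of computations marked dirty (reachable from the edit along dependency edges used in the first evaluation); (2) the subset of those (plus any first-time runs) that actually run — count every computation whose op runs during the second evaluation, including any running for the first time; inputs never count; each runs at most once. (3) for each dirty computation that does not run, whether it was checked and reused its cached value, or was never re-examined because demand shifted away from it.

First demand of the output computes:
  v2 = neg(5) = -5
  v3 = min2(8, -5) = -5
  v5 = add(-5, -5) = -10
  v6 = min2(-10, -5) = -10

After the edit, cleaning proceeds:
  v3: a read changed (in4 8->-1) — executes, giving -5 — identical to its old value.
  v5: dirty, but its reads are unchanged (v2 unchanged, v3 unchanged); cached -10 stands.
  v6: dirty, but its reads are unchanged (v5 unchanged, v3 unchanged); cached -10 stands.

Note the absorption at v3: it re-runs yet its value is the same, leaving the output's value untouched.

The edit dirties: v3, v5, v6.
1 computations run: v3.
Cache hits after checking: v5, v6.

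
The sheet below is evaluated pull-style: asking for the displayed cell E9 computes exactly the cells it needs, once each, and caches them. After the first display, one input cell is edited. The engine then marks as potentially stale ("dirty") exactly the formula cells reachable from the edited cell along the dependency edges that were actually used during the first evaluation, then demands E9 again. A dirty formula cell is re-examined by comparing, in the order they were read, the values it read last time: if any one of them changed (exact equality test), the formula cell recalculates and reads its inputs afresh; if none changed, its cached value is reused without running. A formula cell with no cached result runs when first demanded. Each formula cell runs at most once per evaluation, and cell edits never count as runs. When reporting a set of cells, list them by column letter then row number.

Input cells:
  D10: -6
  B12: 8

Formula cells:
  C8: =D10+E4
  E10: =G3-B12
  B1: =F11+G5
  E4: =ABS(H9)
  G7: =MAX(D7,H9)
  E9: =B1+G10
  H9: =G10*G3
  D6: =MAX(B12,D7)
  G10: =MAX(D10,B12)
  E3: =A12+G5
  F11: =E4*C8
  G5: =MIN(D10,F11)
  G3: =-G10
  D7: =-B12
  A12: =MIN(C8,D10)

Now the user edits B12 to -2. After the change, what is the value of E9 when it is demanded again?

Demanding E9 again yields -18.

First demand of the output computes:
  G10 = MAX(-6, 8) = 8
  G3 = -(8) = -8
  H9 = 8 * -8 = -64
  E4 = ABS(-64) = 64
  C8 = -6 + 64 = 58
  F11 = 64 * 58 = 3712
  G5 = MIN(-6, 3712) = -6
  B1 = 3712 + -6 = 3706
  E9 = 3706 + 8 = 3714

After the edit, cleaning proceeds:
  G10: a read changed (B12 8->-2) — executes, giving -2.
  G3: a read changed (G10 8->-2) — executes, giving 2.
  H9: a read changed (G10 8->-2; G3 -8->2) — executes, giving -4.
  E4: a read changed (H9 -64->-4) — executes, giving 4.
  C8: a read changed (E4 64->4) — executes, giving -2.
  F11: a read changed (E4 64->4; C8 58->-2) — executes, giving -8.
  G5: a read changed (F11 3712->-8) — executes, giving -8.
  B1: a read changed (F11 3712->-8; G5 -6->-8) — executes, giving -16.
  E9: a read changed (B1 3706->-16; G10 8->-2) — executes, giving -18.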